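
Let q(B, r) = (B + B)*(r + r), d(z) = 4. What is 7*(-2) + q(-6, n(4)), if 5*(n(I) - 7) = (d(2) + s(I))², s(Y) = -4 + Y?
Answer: -1294/5 ≈ -258.80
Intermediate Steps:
n(I) = 7 + I²/5 (n(I) = 7 + (4 + (-4 + I))²/5 = 7 + I²/5)
q(B, r) = 4*B*r (q(B, r) = (2*B)*(2*r) = 4*B*r)
7*(-2) + q(-6, n(4)) = 7*(-2) + 4*(-6)*(7 + (⅕)*4²) = -14 + 4*(-6)*(7 + (⅕)*16) = -14 + 4*(-6)*(7 + 16/5) = -14 + 4*(-6)*(51/5) = -14 - 1224/5 = -1294/5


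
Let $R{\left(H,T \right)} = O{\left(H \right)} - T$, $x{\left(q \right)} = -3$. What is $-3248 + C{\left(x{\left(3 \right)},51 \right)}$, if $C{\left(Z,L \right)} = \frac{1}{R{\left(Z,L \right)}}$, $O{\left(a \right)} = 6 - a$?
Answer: $- \frac{136417}{42} \approx -3248.0$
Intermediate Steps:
$R{\left(H,T \right)} = 6 - H - T$ ($R{\left(H,T \right)} = \left(6 - H\right) - T = 6 - H - T$)
$C{\left(Z,L \right)} = \frac{1}{6 - L - Z}$ ($C{\left(Z,L \right)} = \frac{1}{6 - Z - L} = \frac{1}{6 - L - Z}$)
$-3248 + C{\left(x{\left(3 \right)},51 \right)} = -3248 - \frac{1}{-6 + 51 - 3} = -3248 - \frac{1}{42} = - \frac{136417}{42}$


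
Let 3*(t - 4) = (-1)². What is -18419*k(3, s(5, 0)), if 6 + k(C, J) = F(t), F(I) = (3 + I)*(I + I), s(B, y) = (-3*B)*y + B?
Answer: -9541042/9 ≈ -1.0601e+6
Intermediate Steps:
s(B, y) = B - 3*B*y (s(B, y) = -3*B*y + B = B - 3*B*y)
t = 13/3 (t = 4 + (⅓)*(-1)² = 4 + (⅓)*1 = 4 + ⅓ = 13/3 ≈ 4.3333)
F(I) = 2*I*(3 + I) (F(I) = (3 + I)*(2*I) = 2*I*(3 + I))
k(C, J) = 518/9 (k(C, J) = -6 + 2*(13/3)*(3 + 13/3) = -6 + 2*(13/3)*(22/3) = -6 + 572/9 = 518/9)
-18419*k(3, s(5, 0)) = -18419*518/9 = -9541042/9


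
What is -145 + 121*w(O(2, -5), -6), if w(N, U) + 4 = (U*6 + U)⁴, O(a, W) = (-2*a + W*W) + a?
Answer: 376514587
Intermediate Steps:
O(a, W) = W² - a (O(a, W) = (-2*a + W²) + a = (W² - 2*a) + a = W² - a)
w(N, U) = -4 + 2401*U⁴ (w(N, U) = -4 + (U*6 + U)⁴ = -4 + (6*U + U)⁴ = -4 + (7*U)⁴ = -4 + 2401*U⁴)
-145 + 121*w(O(2, -5), -6) = -145 + 121*(-4 + 2401*(-6)⁴) = -145 + 121*(-4 + 2401*1296) = -145 + 121*(-4 + 3111696) = -145 + 121*3111692 = -145 + 376514732 = 376514587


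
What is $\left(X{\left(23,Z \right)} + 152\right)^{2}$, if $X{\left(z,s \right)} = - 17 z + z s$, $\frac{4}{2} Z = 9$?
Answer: $\frac{73441}{4} \approx 18360.0$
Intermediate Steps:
$Z = \frac{9}{2}$ ($Z = \frac{1}{2} \cdot 9 = \frac{9}{2} \approx 4.5$)
$X{\left(z,s \right)} = - 17 z + s z$
$\left(X{\left(23,Z \right)} + 152\right)^{2} = \left(23 \left(-17 + \frac{9}{2}\right) + 152\right)^{2} = \left(23 \left(- \frac{25}{2}\right) + 152\right)^{2} = \left(- \frac{575}{2} + 152\right)^{2} = \left(- \frac{271}{2}\right)^{2} = \frac{73441}{4}$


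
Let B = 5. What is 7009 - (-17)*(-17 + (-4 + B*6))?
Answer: 7162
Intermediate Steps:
7009 - (-17)*(-17 + (-4 + B*6)) = 7009 - (-17)*(-17 + (-4 + 5*6)) = 7009 - (-17)*(-17 + (-4 + 30)) = 7009 - (-17)*(-17 + 26) = 7009 - (-17)*9 = 7009 - 1*(-153) = 7009 + 153 = 7162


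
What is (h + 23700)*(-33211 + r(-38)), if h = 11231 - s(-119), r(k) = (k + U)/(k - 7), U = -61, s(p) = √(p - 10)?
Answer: -5800082964/5 + 166044*I*√129/5 ≈ -1.16e+9 + 3.7718e+5*I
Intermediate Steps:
s(p) = √(-10 + p)
r(k) = (-61 + k)/(-7 + k) (r(k) = (k - 61)/(k - 7) = (-61 + k)/(-7 + k))
h = 11231 - I*√129 (h = 11231 - √(-10 - 119) = 11231 - √(-129) = 11231 - I*√129 ≈ 11231.0 - 11.358*I)
(h + 23700)*(-33211 + r(-38)) = ((11231 - I*√129) + 23700)*(-33211 + (-61 - 38)/(-7 - 38)) = (34931 - I*√129)*(-33211 - 99/(-45)) = (34931 - I*√129)*(-33211 - 1/45*(-99)) = (34931 - I*√129)*(-33211 + 11/5) = (34931 - I*√129)*(-166044/5) = -5800082964/5 + 166044*I*√129/5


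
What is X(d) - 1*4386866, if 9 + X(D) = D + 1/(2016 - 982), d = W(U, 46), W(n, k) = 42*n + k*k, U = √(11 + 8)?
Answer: -4533840805/1034 + 42*√19 ≈ -4.3846e+6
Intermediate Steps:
U = √19 ≈ 4.3589
W(n, k) = k² + 42*n (W(n, k) = 42*n + k² = k² + 42*n)
d = 2116 + 42*√19 (d = 46² + 42*√19 = 2116 + 42*√19 ≈ 2299.1)
X(D) = -9305/1034 + D (X(D) = -9 + (D + 1/(2016 - 982)) = -9 + (D + 1/1034) = -9 + (1/1034 + D) = -9305/1034 + D)
X(d) - 1*4386866 = (-9305/1034 + (2116 + 42*√19)) - 1*4386866 = (2178639/1034 + 42*√19) - 4386866 = -4533840805/1034 + 42*√19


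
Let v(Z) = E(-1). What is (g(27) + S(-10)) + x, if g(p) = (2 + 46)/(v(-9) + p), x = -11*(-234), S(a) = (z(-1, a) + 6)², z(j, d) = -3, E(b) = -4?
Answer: 59457/23 ≈ 2585.1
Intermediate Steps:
v(Z) = -4
S(a) = 9 (S(a) = (-3 + 6)² = 3² = 9)
x = 2574
g(p) = 48/(-4 + p) (g(p) = (2 + 46)/(-4 + p) = 48/(-4 + p))
(g(27) + S(-10)) + x = (48/(-4 + 27) + 9) + 2574 = (48/23 + 9) + 2574 = 255/23 + 2574 = 59457/23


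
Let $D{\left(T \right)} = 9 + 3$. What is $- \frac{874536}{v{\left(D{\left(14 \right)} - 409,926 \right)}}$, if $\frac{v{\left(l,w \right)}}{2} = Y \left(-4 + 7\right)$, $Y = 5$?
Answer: $- \frac{145756}{5} \approx -29151.0$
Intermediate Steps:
$D{\left(T \right)} = 12$
$v{\left(l,w \right)} = 30$ ($v{\left(l,w \right)} = 2 \cdot 5 \left(-4 + 7\right) = 2 \cdot 5 \cdot 3 = 2 \cdot 15 = 30$)
$- \frac{874536}{v{\left(D{\left(14 \right)} - 409,926 \right)}} = - \frac{874536}{30} = \left(-874536\right) \frac{1}{30} = - \frac{145756}{5}$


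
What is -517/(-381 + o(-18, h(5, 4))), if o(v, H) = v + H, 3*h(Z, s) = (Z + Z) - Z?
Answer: 1551/1192 ≈ 1.3012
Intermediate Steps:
h(Z, s) = Z/3 (h(Z, s) = ((Z + Z) - Z)/3 = (2*Z - Z)/3 = Z/3)
o(v, H) = H + v
-517/(-381 + o(-18, h(5, 4))) = -517/(-381 + ((⅓)*5 - 18)) = -517/(-381 + (5/3 - 18)) = -517/(-381 - 49/3) = -517/(-1192/3) = -517*(-3/1192) = 1551/1192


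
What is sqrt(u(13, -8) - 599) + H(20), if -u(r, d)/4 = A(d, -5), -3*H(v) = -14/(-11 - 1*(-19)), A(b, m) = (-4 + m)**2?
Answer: 7/12 + I*sqrt(923) ≈ 0.58333 + 30.381*I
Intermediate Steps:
H(v) = 7/12 (H(v) = -(-14)/(3*(-11 - 1*(-19))) = -(-14)/(3*(-11 + 19)) = -(-14)/(3*8) = -1/3*(-7/4) = 7/12)
u(r, d) = -324 (u(r, d) = -4*(-4 - 5)**2 = -4*(-9)**2 = -4*81 = -324)
sqrt(u(13, -8) - 599) + H(20) = sqrt(-324 - 599) + 7/12 = sqrt(-923) + 7/12 = I*sqrt(923) + 7/12 = 7/12 + I*sqrt(923)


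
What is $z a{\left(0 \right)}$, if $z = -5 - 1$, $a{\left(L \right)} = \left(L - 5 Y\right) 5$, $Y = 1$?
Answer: $150$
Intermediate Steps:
$a{\left(L \right)} = -25 + 5 L$ ($a{\left(L \right)} = \left(L - 5\right) 5 = \left(-5 + L\right) 5 = -25 + 5 L$)
$z = -6$
$z a{\left(0 \right)} = - 6 \left(-25 + 5 \cdot 0\right) = - 6 \left(-25 + 0\right) = \left(-6\right) \left(-25\right) = 150$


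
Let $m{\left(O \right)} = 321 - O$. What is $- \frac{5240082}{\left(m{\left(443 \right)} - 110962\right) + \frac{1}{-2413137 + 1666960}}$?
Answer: $\frac{3910028666514}{82888325869} \approx 47.172$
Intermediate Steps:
$- \frac{5240082}{\left(m{\left(443 \right)} - 110962\right) + \frac{1}{-2413137 + 1666960}} = - \frac{5240082}{\left(\left(321 - 443\right) - 110962\right) + \frac{1}{-2413137 + 1666960}} = - \frac{5240082}{\left(\left(321 - 443\right) - 110962\right) + \frac{1}{-746177}} = - \frac{5240082}{\left(-122 - 110962\right) - \frac{1}{746177}} = - \frac{5240082}{-111084 - \frac{1}{746177}} = - \frac{5240082}{- \frac{82888325869}{746177}} = \left(-5240082\right) \left(- \frac{746177}{82888325869}\right) = \frac{3910028666514}{82888325869}$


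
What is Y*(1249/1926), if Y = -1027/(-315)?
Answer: 1282723/606690 ≈ 2.1143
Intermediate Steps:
Y = 1027/315 (Y = -1027*(-1/315) = 1027/315 ≈ 3.2603)
Y*(1249/1926) = 1027*(1249/1926)/315 = 1027*(1249*(1/1926))/315 = (1027/315)*(1249/1926) = 1282723/606690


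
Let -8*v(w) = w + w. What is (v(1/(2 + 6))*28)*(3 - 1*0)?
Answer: -21/8 ≈ -2.6250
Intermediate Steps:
v(w) = -w/4 (v(w) = -(w + w)/8 = -w/4)
(v(1/(2 + 6))*28)*(3 - 1*0) = (-1/(4*(2 + 6))*28)*(3 - 1*0) = (-¼/8*28)*(3 + 0) = (-¼*⅛*28)*3 = -1/32*28*3 = -7/8*3 = -21/8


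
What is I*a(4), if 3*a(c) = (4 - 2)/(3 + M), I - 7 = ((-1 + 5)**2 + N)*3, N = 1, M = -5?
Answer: -58/3 ≈ -19.333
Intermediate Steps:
I = 58 (I = 7 + ((-1 + 5)**2 + 1)*3 = 7 + (4**2 + 1)*3 = 7 + (16 + 1)*3 = 7 + 17*3 = 7 + 51 = 58)
a(c) = -1/3 (a(c) = ((4 - 2)/(3 - 5))/3 = (2/(-2))/3 = (2*(-1/2))/3 = (1/3)*(-1) = -1/3)
I*a(4) = 58*(-1/3) = -58/3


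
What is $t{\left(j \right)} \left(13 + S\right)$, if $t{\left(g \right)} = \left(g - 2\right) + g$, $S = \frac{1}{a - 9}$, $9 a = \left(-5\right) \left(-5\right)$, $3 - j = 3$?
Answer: $- \frac{719}{28} \approx -25.679$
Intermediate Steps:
$j = 0$ ($j = 3 - 3 = 0$)
$a = \frac{25}{9}$ ($a = \frac{\left(-5\right) \left(-5\right)}{9} = \frac{1}{9} \cdot 25 = \frac{25}{9} \approx 2.7778$)
$S = - \frac{9}{56}$ ($S = \frac{1}{\frac{25}{9} - 9} = \frac{1}{- \frac{56}{9}} = - \frac{9}{56} \approx -0.16071$)
$t{\left(g \right)} = -2 + 2 g$ ($t{\left(g \right)} = \left(-2 + g\right) + g = -2 + 2 g$)
$t{\left(j \right)} \left(13 + S\right) = \left(-2 + 2 \cdot 0\right) \left(13 - \frac{9}{56}\right) = \left(-2 + 0\right) \frac{719}{56} = \left(-2\right) \frac{719}{56} = - \frac{719}{28}$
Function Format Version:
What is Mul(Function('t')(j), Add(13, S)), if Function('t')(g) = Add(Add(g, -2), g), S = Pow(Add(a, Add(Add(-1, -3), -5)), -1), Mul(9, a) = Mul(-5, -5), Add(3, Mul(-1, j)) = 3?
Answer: Rational(-719, 28) ≈ -25.679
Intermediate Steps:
j = 0 (j = Add(3, Mul(-1, 3)) = Add(3, -3) = 0)
a = Rational(25, 9) (a = Mul(Rational(1, 9), Mul(-5, -5)) = Mul(Rational(1, 9), 25) = Rational(25, 9) ≈ 2.7778)
S = Rational(-9, 56) (S = Pow(Add(Rational(25, 9), Add(Add(-1, -3), -5)), -1) = Pow(Add(Rational(25, 9), Add(-4, -5)), -1) = Pow(Add(Rational(25, 9), -9), -1) = Pow(Rational(-56, 9), -1) = Rational(-9, 56) ≈ -0.16071)
Function('t')(g) = Add(-2, Mul(2, g)) (Function('t')(g) = Add(Add(-2, g), g) = Add(-2, Mul(2, g)))
Mul(Function('t')(j), Add(13, S)) = Mul(Add(-2, Mul(2, 0)), Add(13, Rational(-9, 56))) = Mul(Add(-2, 0), Rational(719, 56)) = Mul(-2, Rational(719, 56)) = Rational(-719, 28)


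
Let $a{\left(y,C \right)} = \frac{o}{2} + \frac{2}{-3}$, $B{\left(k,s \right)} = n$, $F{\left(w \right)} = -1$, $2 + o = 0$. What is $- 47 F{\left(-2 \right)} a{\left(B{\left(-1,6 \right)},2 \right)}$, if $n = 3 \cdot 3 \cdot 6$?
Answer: $- \frac{235}{3} \approx -78.333$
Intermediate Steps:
$o = -2$ ($o = -2 + 0 = -2$)
$n = 54$ ($n = 9 \cdot 6 = 54$)
$B{\left(k,s \right)} = 54$
$a{\left(y,C \right)} = - \frac{5}{3}$ ($a{\left(y,C \right)} = - \frac{2}{2} + \frac{2}{-3} = \left(-2\right) \frac{1}{2} + 2 \left(- \frac{1}{3}\right) = -1 - \frac{2}{3} = - \frac{5}{3}$)
$- 47 F{\left(-2 \right)} a{\left(B{\left(-1,6 \right)},2 \right)} = \left(-47\right) \left(-1\right) \left(- \frac{5}{3}\right) = 47 \left(- \frac{5}{3}\right) = - \frac{235}{3}$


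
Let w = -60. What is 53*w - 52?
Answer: -3232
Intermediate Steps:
53*w - 52 = 53*(-60) - 52 = -3180 - 52 = -3232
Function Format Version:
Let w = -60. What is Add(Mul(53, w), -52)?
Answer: -3232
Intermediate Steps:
Add(Mul(53, w), -52) = Add(Mul(53, -60), -52) = Add(-3180, -52) = -3232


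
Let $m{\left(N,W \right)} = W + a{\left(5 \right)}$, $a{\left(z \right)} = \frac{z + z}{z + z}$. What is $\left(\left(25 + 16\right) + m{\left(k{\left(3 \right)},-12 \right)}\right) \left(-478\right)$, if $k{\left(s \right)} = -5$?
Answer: $-14340$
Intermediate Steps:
$a{\left(z \right)} = 1$ ($a{\left(z \right)} = \frac{2 z}{2 z} = 2 z \frac{1}{2 z} = 1$)
$m{\left(N,W \right)} = 1 + W$ ($m{\left(N,W \right)} = W + 1 = 1 + W$)
$\left(\left(25 + 16\right) + m{\left(k{\left(3 \right)},-12 \right)}\right) \left(-478\right) = \left(\left(25 + 16\right) + \left(1 - 12\right)\right) \left(-478\right) = \left(41 - 11\right) \left(-478\right) = 30 \left(-478\right) = -14340$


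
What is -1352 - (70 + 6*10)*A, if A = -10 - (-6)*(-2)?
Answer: 1508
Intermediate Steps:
A = -22 (A = -10 - 1*12 = -10 - 12 = -22)
-1352 - (70 + 6*10)*A = -1352 - (70 + 6*10)*(-22) = -1352 - (70 + 60)*(-22) = -1352 - 130*(-22) = -1352 - 1*(-2860) = -1352 + 2860 = 1508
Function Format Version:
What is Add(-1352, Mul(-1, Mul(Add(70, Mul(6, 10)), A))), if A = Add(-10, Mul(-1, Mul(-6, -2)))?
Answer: 1508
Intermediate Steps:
A = -22 (A = Add(-10, Mul(-1, 12)) = Add(-10, -12) = -22)
Add(-1352, Mul(-1, Mul(Add(70, Mul(6, 10)), A))) = Add(-1352, Mul(-1, Mul(Add(70, Mul(6, 10)), -22))) = Add(-1352, Mul(-1, Mul(Add(70, 60), -22))) = Add(-1352, Mul(-1, Mul(130, -22))) = Add(-1352, Mul(-1, -2860)) = Add(-1352, 2860) = 1508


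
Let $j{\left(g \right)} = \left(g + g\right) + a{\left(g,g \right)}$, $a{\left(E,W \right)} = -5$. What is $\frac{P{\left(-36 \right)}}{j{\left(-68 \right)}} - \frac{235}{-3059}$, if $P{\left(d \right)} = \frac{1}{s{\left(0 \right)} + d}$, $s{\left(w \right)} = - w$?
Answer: $\frac{1195919}{15527484} \approx 0.077019$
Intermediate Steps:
$P{\left(d \right)} = \frac{1}{d}$ ($P{\left(d \right)} = \frac{1}{\left(-1\right) 0 + d} = \frac{1}{0 + d} = \frac{1}{d}$)
$j{\left(g \right)} = -5 + 2 g$ ($j{\left(g \right)} = \left(g + g\right) - 5 = 2 g - 5 = -5 + 2 g$)
$\frac{P{\left(-36 \right)}}{j{\left(-68 \right)}} - \frac{235}{-3059} = \frac{1}{\left(-36\right) \left(-5 + 2 \left(-68\right)\right)} - \frac{235}{-3059} = - \frac{1}{36 \left(-5 - 136\right)} - - \frac{235}{3059} = - \frac{1}{36 \left(-141\right)} + \frac{235}{3059} = \left(- \frac{1}{36}\right) \left(- \frac{1}{141}\right) + \frac{235}{3059} = \frac{1}{5076} + \frac{235}{3059} = \frac{1195919}{15527484}$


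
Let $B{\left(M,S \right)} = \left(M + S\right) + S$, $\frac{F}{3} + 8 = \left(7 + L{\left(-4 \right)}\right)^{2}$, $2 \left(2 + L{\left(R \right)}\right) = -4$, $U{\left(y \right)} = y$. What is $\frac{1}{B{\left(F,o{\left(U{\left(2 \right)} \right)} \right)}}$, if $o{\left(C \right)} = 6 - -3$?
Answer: $\frac{1}{21} \approx 0.047619$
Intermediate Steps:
$o{\left(C \right)} = 9$ ($o{\left(C \right)} = 6 + 3 = 9$)
$L{\left(R \right)} = -4$ ($L{\left(R \right)} = -2 + \frac{1}{2} \left(-4\right) = -2 - 2 = -4$)
$F = 3$ ($F = -24 + 3 \left(7 - 4\right)^{2} = -24 + 3 \cdot 3^{2} = -24 + 3 \cdot 9 = -24 + 27 = 3$)
$B{\left(M,S \right)} = M + 2 S$
$\frac{1}{B{\left(F,o{\left(U{\left(2 \right)} \right)} \right)}} = \frac{1}{3 + 2 \cdot 9} = \frac{1}{3 + 18} = \frac{1}{21}$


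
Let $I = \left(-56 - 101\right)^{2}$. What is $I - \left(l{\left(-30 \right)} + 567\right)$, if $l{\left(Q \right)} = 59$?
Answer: $24023$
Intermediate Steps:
$I = 24649$ ($I = \left(-157\right)^{2} = 24649$)
$I - \left(l{\left(-30 \right)} + 567\right) = 24649 - \left(59 + 567\right) = 24649 - 626 = 24023$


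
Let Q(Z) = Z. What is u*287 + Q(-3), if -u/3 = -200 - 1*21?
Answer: 190278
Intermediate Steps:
u = 663 (u = -3*(-200 - 1*21) = -3*(-200 - 21) = -3*(-221) = 663)
u*287 + Q(-3) = 663*287 - 3 = 190281 - 3 = 190278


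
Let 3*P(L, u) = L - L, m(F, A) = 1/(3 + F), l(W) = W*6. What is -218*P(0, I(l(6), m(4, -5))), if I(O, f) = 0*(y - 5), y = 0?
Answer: 0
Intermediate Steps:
l(W) = 6*W
I(O, f) = 0 (I(O, f) = 0*(0 - 5) = 0*(-5) = 0)
P(L, u) = 0 (P(L, u) = (L - L)/3 = (⅓)*0 = 0)
-218*P(0, I(l(6), m(4, -5))) = -218*0 = 0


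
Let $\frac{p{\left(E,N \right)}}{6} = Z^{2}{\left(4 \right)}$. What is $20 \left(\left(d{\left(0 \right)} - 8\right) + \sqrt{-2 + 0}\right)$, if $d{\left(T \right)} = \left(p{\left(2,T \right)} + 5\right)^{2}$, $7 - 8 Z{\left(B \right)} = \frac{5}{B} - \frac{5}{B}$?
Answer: $\frac{430285}{256} + 20 i \sqrt{2} \approx 1680.8 + 28.284 i$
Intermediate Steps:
$Z{\left(B \right)} = \frac{7}{8}$ ($Z{\left(B \right)} = \frac{7}{8} - \frac{\frac{5}{B} - \frac{5}{B}}{8} = \frac{7}{8} - 0 = \frac{7}{8} + 0 = \frac{7}{8}$)
$p{\left(E,N \right)} = \frac{147}{32}$ ($p{\left(E,N \right)} = 6 \left(\frac{7}{8}\right)^{2} = 6 \cdot \frac{49}{64} = \frac{147}{32}$)
$d{\left(T \right)} = \frac{94249}{1024}$ ($d{\left(T \right)} = \left(\frac{147}{32} + 5\right)^{2} = \left(\frac{307}{32}\right)^{2} = \frac{94249}{1024}$)
$20 \left(\left(d{\left(0 \right)} - 8\right) + \sqrt{-2 + 0}\right) = 20 \left(\left(\frac{94249}{1024} - 8\right) + \sqrt{-2 + 0}\right) = 20 \left(\frac{86057}{1024} + \sqrt{-2}\right) = 20 \left(\frac{86057}{1024} + i \sqrt{2}\right) = \frac{430285}{256} + 20 i \sqrt{2}$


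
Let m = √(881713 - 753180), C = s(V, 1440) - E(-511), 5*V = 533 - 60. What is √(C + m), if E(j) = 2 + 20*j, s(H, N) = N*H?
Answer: √(146442 + √128533) ≈ 383.15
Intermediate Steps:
V = 473/5 (V = (533 - 60)/5 = (⅕)*473 = 473/5 ≈ 94.600)
s(H, N) = H*N
C = 146442 (C = (473/5)*1440 - (2 + 20*(-511)) = 136224 - (2 - 10220) = 136224 - 1*(-10218) = 136224 + 10218 = 146442)
m = √128533 ≈ 358.52
√(C + m) = √(146442 + √128533)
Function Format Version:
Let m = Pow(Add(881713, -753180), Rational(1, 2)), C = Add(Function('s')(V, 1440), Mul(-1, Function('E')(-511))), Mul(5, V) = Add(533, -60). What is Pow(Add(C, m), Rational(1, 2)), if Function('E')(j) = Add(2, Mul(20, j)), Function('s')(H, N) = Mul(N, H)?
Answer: Pow(Add(146442, Pow(128533, Rational(1, 2))), Rational(1, 2)) ≈ 383.15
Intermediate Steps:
V = Rational(473, 5) (V = Mul(Rational(1, 5), Add(533, -60)) = Mul(Rational(1, 5), 473) = Rational(473, 5) ≈ 94.600)
Function('s')(H, N) = Mul(H, N)
C = 146442 (C = Add(Mul(Rational(473, 5), 1440), Mul(-1, Add(2, Mul(20, -511)))) = Add(136224, Mul(-1, Add(2, -10220))) = Add(136224, Mul(-1, -10218)) = Add(136224, 10218) = 146442)
m = Pow(128533, Rational(1, 2)) ≈ 358.52
Pow(Add(C, m), Rational(1, 2)) = Pow(Add(146442, Pow(128533, Rational(1, 2))), Rational(1, 2))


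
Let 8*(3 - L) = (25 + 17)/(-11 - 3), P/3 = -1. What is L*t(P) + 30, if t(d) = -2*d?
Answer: 201/4 ≈ 50.250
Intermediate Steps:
P = -3 (P = 3*(-1) = -3)
L = 27/8 (L = 3 - (25 + 17)/(8*(-11 - 3)) = 3 - 21/(4*(-14)) = 3 - 21*(-1)/(4*14) = 3 - ⅛*(-3) = 3 + 3/8 = 27/8 ≈ 3.3750)
L*t(P) + 30 = 27*(-2*(-3))/8 + 30 = (27/8)*6 + 30 = 81/4 + 30 = 201/4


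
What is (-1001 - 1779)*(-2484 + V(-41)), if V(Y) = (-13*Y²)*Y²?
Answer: 102129908060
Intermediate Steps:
V(Y) = -13*Y⁴
(-1001 - 1779)*(-2484 + V(-41)) = (-1001 - 1779)*(-2484 - 13*(-41)⁴) = -2780*(-2484 - 13*2825761) = -2780*(-2484 - 36734893) = -2780*(-36737377) = 102129908060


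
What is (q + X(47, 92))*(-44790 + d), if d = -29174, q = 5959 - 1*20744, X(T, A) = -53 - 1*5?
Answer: 1097847652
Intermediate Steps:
X(T, A) = -58 (X(T, A) = -53 - 5 = -58)
q = -14785 (q = 5959 - 20744 = -14785)
(q + X(47, 92))*(-44790 + d) = (-14785 - 58)*(-44790 - 29174) = -14843*(-73964) = 1097847652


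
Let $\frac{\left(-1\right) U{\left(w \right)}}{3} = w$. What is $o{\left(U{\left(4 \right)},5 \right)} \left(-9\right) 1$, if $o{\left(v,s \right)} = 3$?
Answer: $-27$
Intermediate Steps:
$U{\left(w \right)} = - 3 w$
$o{\left(U{\left(4 \right)},5 \right)} \left(-9\right) 1 = 3 \left(-9\right) 1 = \left(-27\right) 1 = -27$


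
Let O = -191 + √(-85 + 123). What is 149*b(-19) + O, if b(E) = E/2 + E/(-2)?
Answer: -191 + √38 ≈ -184.84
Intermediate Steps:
b(E) = 0 (b(E) = E*(½) + E*(-½) = E/2 - E/2 = 0)
O = -191 + √38 ≈ -184.84
149*b(-19) + O = 149*0 + (-191 + √38) = 0 + (-191 + √38) = -191 + √38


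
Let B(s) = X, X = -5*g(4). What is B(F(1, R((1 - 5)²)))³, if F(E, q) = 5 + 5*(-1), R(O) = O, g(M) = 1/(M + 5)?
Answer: -125/729 ≈ -0.17147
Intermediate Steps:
g(M) = 1/(5 + M)
X = -5/9 (X = -5/(5 + 4) = -5/9 ≈ -0.55556)
F(E, q) = 0 (F(E, q) = 5 - 5 = 0)
B(s) = -5/9
B(F(1, R((1 - 5)²)))³ = (-5/9)³ = -125/729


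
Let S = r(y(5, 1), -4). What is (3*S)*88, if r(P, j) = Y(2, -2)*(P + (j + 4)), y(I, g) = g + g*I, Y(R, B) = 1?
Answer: 1584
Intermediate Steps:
y(I, g) = g + I*g
r(P, j) = 4 + P + j (r(P, j) = 1*(P + (j + 4)) = 1*(P + (4 + j)) = 1*(4 + P + j) = 4 + P + j)
S = 6 (S = 4 + 1*(1 + 5) - 4 = 4 + 1*6 - 4 = 4 + 6 - 4 = 6)
(3*S)*88 = (3*6)*88 = 18*88 = 1584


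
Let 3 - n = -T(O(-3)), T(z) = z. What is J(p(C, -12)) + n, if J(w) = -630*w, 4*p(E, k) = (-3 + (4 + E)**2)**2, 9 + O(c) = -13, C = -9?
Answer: -76249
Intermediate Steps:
O(c) = -22 (O(c) = -9 - 13 = -22)
p(E, k) = (-3 + (4 + E)**2)**2/4
n = -19 (n = 3 - (-1)*(-22) = 3 - 1*22 = 3 - 22 = -19)
J(p(C, -12)) + n = -315*(-3 + (4 - 9)**2)**2/2 - 19 = -315*(-3 + (-5)**2)**2/2 - 19 = -315*(-3 + 25)**2/2 - 19 = -315*22**2/2 - 19 = -315*484/2 - 19 = -630*121 - 19 = -76230 - 19 = -76249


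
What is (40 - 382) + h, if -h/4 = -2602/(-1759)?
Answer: -611986/1759 ≈ -347.92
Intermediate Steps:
h = -10408/1759 (h = -(-10408)/(-1759) = -(-10408)*(-1)/1759 = -4*2602/1759 = -10408/1759 ≈ -5.9170)
(40 - 382) + h = (40 - 382) - 10408/1759 = -342 - 10408/1759 = -611986/1759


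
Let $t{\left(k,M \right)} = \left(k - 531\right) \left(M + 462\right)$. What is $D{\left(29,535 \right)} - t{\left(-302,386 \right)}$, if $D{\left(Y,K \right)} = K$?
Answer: $706919$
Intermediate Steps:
$t{\left(k,M \right)} = \left(-531 + k\right) \left(462 + M\right)$
$D{\left(29,535 \right)} - t{\left(-302,386 \right)} = 535 - \left(-245322 - 204966 + 462 \left(-302\right) + 386 \left(-302\right)\right) = 535 - \left(-245322 - 204966 - 139524 - 116572\right) = 535 - -706384 = 535 + 706384 = 706919$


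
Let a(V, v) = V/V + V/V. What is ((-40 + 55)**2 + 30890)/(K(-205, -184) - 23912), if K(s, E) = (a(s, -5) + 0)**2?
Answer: -31115/23908 ≈ -1.3014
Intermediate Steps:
a(V, v) = 2 (a(V, v) = 1 + 1 = 2)
K(s, E) = 4 (K(s, E) = (2 + 0)**2 = 2**2 = 4)
((-40 + 55)**2 + 30890)/(K(-205, -184) - 23912) = ((-40 + 55)**2 + 30890)/(4 - 23912) = (15**2 + 30890)/(-23908) = (225 + 30890)*(-1/23908) = 31115*(-1/23908) = -31115/23908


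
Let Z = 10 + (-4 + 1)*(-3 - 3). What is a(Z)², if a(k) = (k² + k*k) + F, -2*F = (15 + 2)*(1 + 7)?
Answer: 2250000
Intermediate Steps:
F = -68 (F = -(15 + 2)*(1 + 7)/2 = -17*8/2 = -½*136 = -68)
Z = 28 (Z = 10 - 3*(-6) = 10 + 18 = 28)
a(k) = -68 + 2*k² (a(k) = (k² + k*k) - 68 = (k² + k²) - 68 = 2*k² - 68 = -68 + 2*k²)
a(Z)² = (-68 + 2*28²)² = (-68 + 2*784)² = (-68 + 1568)² = 1500² = 2250000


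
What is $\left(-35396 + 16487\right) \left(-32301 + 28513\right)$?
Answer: $71627292$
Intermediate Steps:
$\left(-35396 + 16487\right) \left(-32301 + 28513\right) = \left(-18909\right) \left(-3788\right) = 71627292$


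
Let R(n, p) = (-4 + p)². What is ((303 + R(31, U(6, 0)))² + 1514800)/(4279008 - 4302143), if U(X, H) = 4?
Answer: -1606609/23135 ≈ -69.445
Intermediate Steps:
((303 + R(31, U(6, 0)))² + 1514800)/(4279008 - 4302143) = ((303 + (-4 + 4)²)² + 1514800)/(4279008 - 4302143) = ((303 + 0²)² + 1514800)/(-23135) = ((303 + 0)² + 1514800)*(-1/23135) = (303² + 1514800)*(-1/23135) = (91809 + 1514800)*(-1/23135) = 1606609*(-1/23135) = -1606609/23135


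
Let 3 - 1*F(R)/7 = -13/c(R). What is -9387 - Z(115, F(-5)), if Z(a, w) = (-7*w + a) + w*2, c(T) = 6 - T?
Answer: -102912/11 ≈ -9355.6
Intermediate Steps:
F(R) = 21 + 91/(6 - R) (F(R) = 21 - (-91)/(6 - R) = 21 + 91/(6 - R))
Z(a, w) = a - 5*w (Z(a, w) = (a - 7*w) + 2*w = a - 5*w)
-9387 - Z(115, F(-5)) = -9387 - (115 - 35*(-31 + 3*(-5))/(-6 - 5)) = -9387 - (115 - 35*(-31 - 15)/(-11)) = -9387 - (115 - 35*(-1)*(-46)/11) = -9387 - (115 - 5*322/11) = -9387 - (115 - 1610/11) = -9387 - 1*(-345/11) = -9387 + 345/11 = -102912/11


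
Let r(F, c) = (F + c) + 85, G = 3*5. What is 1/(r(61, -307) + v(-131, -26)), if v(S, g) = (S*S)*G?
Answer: 1/257254 ≈ 3.8872e-6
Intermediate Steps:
G = 15
r(F, c) = 85 + F + c
v(S, g) = 15*S² (v(S, g) = (S*S)*15 = S²*15 = 15*S²)
1/(r(61, -307) + v(-131, -26)) = 1/((85 + 61 - 307) + 15*(-131)²) = 1/(-161 + 15*17161) = 1/(-161 + 257415) = 1/257254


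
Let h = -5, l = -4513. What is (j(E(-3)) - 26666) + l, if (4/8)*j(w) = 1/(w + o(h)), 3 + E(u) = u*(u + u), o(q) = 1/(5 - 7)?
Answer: -904187/29 ≈ -31179.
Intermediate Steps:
o(q) = -½ (o(q) = 1/(-2) = -½)
E(u) = -3 + 2*u² (E(u) = -3 + u*(u + u) = -3 + u*(2*u) = -3 + 2*u²)
j(w) = 2/(-½ + w) (j(w) = 2/(w - ½) = 2/(-½ + w))
(j(E(-3)) - 26666) + l = (4/(-1 + 2*(-3 + 2*(-3)²)) - 26666) - 4513 = (4/(-1 + 2*(-3 + 2*9)) - 26666) - 4513 = (4/(-1 + 2*(-3 + 18)) - 26666) - 4513 = (4/(-1 + 2*15) - 26666) - 4513 = (4/(-1 + 30) - 26666) - 4513 = (4/29 - 26666) - 4513 = -773310/29 - 4513 = -904187/29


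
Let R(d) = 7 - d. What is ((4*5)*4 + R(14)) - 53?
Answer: 20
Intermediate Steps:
((4*5)*4 + R(14)) - 53 = ((4*5)*4 + (7 - 1*14)) - 53 = (20*4 + (7 - 14)) - 53 = (80 - 7) - 53 = 73 - 53 = 20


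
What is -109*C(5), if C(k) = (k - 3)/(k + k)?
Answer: -109/5 ≈ -21.800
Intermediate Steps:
C(k) = (-3 + k)/(2*k) (C(k) = (-3 + k)/((2*k)) = (-3 + k)*(1/(2*k)) = (-3 + k)/(2*k))
-109*C(5) = -109*(-3 + 5)/(2*5) = -109*2/(2*5) = -109*⅕ = -109/5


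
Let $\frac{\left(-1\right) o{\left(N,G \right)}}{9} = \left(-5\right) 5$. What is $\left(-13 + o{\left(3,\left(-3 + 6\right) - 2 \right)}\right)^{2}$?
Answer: $44944$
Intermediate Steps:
$o{\left(N,G \right)} = 225$ ($o{\left(N,G \right)} = - 9 \left(\left(-5\right) 5\right) = \left(-9\right) \left(-25\right) = 225$)
$\left(-13 + o{\left(3,\left(-3 + 6\right) - 2 \right)}\right)^{2} = \left(-13 + 225\right)^{2} = 212^{2} = 44944$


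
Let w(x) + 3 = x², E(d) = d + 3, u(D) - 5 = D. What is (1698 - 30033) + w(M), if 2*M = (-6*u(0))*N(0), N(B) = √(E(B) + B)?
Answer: -27663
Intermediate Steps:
u(D) = 5 + D
E(d) = 3 + d
N(B) = √(3 + 2*B) (N(B) = √((3 + B) + B) = √(3 + 2*B))
M = -15*√3 (M = ((-6*(5 + 0))*√(3 + 2*0))/2 = ((-6*5)*√(3 + 0))/2 = ((-1*30)*√3)/2 = (-30*√3)/2 = -15*√3 ≈ -25.981)
w(x) = -3 + x²
(1698 - 30033) + w(M) = (1698 - 30033) + (-3 + (-15*√3)²) = -28335 + (-3 + 675) = -28335 + 672 = -27663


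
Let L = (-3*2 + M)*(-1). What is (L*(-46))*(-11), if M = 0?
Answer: 3036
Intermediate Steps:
L = 6 (L = (-3*2 + 0)*(-1) = (-6 + 0)*(-1) = -6*(-1) = 6)
(L*(-46))*(-11) = (6*(-46))*(-11) = -276*(-11) = 3036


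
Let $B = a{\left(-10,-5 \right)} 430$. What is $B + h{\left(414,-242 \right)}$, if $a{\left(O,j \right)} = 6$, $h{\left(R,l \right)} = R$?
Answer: $2994$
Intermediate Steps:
$B = 2580$ ($B = 6 \cdot 430 = 2580$)
$B + h{\left(414,-242 \right)} = 2580 + 414 = 2994$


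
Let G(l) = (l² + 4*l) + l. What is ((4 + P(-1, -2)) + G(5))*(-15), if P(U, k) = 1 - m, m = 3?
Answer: -780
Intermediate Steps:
P(U, k) = -2 (P(U, k) = 1 - 1*3 = 1 - 3 = -2)
G(l) = l² + 5*l
((4 + P(-1, -2)) + G(5))*(-15) = ((4 - 2) + 5*(5 + 5))*(-15) = (2 + 5*10)*(-15) = (2 + 50)*(-15) = 52*(-15) = -780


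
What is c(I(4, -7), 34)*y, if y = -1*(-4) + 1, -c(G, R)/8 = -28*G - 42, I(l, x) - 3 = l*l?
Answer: 22960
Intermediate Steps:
I(l, x) = 3 + l**2 (I(l, x) = 3 + l*l = 3 + l**2)
c(G, R) = 336 + 224*G (c(G, R) = -8*(-28*G - 42) = -8*(-42 - 28*G) = 336 + 224*G)
y = 5 (y = 4 + 1 = 5)
c(I(4, -7), 34)*y = (336 + 224*(3 + 4**2))*5 = (336 + 224*(3 + 16))*5 = (336 + 224*19)*5 = (336 + 4256)*5 = 4592*5 = 22960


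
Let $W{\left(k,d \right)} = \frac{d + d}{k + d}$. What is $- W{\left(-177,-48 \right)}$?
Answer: $- \frac{32}{75} \approx -0.42667$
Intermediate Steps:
$W{\left(k,d \right)} = \frac{2 d}{d + k}$
$- W{\left(-177,-48 \right)} = - \frac{2 \left(-48\right)}{-48 - 177} = - \frac{2 \left(-48\right)}{-225} = - \frac{2 \left(-48\right) \left(-1\right)}{225} = \left(-1\right) \frac{32}{75} = - \frac{32}{75}$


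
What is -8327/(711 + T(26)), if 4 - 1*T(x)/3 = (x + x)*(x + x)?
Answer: 8327/7389 ≈ 1.1269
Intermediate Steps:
T(x) = 12 - 12*x² (T(x) = 12 - 3*(x + x)*(x + x) = 12 - 3*2*x*2*x = 12 - 12*x²)
-8327/(711 + T(26)) = -8327/(711 + (12 - 12*26²)) = -8327/(711 + (12 - 12*676)) = -8327/(711 + (12 - 8112)) = -8327/(711 - 8100) = -8327/(-7389) = -8327*(-1/7389) = 8327/7389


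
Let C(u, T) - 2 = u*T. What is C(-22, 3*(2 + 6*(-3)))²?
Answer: 1119364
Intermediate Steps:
C(u, T) = 2 + T*u (C(u, T) = 2 + u*T = 2 + T*u)
C(-22, 3*(2 + 6*(-3)))² = (2 + (3*(2 + 6*(-3)))*(-22))² = (2 + (3*(2 - 18))*(-22))² = (2 + (3*(-16))*(-22))² = (2 - 48*(-22))² = (2 + 1056)² = 1058² = 1119364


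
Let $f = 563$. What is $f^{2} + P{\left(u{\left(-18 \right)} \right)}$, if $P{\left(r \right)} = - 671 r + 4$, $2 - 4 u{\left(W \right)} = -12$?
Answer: $\frac{629249}{2} \approx 3.1462 \cdot 10^{5}$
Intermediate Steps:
$u{\left(W \right)} = \frac{7}{2}$ ($u{\left(W \right)} = \frac{1}{2} - -3 = \frac{1}{2} + 3 = \frac{7}{2}$)
$P{\left(r \right)} = 4 - 671 r$
$f^{2} + P{\left(u{\left(-18 \right)} \right)} = 563^{2} + \left(4 - \frac{4697}{2}\right) = 316969 + \left(4 - \frac{4697}{2}\right) = 316969 - \frac{4689}{2} = \frac{629249}{2}$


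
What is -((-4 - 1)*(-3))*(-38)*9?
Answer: 5130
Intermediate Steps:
-((-4 - 1)*(-3))*(-38)*9 = --5*(-3)*(-38)*9 = -15*(-38)*9 = -(-570)*9 = -1*(-5130) = 5130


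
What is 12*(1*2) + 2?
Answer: 26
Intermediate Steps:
12*(1*2) + 2 = 12*2 + 2 = 24 + 2 = 26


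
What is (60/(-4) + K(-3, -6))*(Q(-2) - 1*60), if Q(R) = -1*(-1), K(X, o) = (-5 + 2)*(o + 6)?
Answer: 885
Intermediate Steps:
K(X, o) = -18 - 3*o (K(X, o) = -3*(6 + o) = -18 - 3*o)
Q(R) = 1
(60/(-4) + K(-3, -6))*(Q(-2) - 1*60) = (60/(-4) + (-18 - 3*(-6)))*(1 - 1*60) = (60*(-¼) + (-18 + 18))*(1 - 60) = (-15 + 0)*(-59) = -15*(-59) = 885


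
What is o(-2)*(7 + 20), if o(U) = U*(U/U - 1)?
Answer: 0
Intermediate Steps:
o(U) = 0 (o(U) = U*(1 - 1) = U*0 = 0)
o(-2)*(7 + 20) = 0*(7 + 20) = 0*27 = 0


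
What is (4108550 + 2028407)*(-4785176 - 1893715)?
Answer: -40988066874687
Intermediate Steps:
(4108550 + 2028407)*(-4785176 - 1893715) = 6136957*(-6678891) = -40988066874687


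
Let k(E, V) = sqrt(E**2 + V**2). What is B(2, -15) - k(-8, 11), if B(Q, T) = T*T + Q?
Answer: 227 - sqrt(185) ≈ 213.40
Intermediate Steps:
B(Q, T) = Q + T**2 (B(Q, T) = T**2 + Q = Q + T**2)
B(2, -15) - k(-8, 11) = (2 + (-15)**2) - sqrt((-8)**2 + 11**2) = (2 + 225) - sqrt(64 + 121) = 227 - sqrt(185)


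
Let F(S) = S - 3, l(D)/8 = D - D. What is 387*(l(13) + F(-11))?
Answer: -5418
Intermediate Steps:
l(D) = 0 (l(D) = 8*(D - D) = 8*0 = 0)
F(S) = -3 + S
387*(l(13) + F(-11)) = 387*(0 + (-3 - 11)) = 387*(0 - 14) = 387*(-14) = -5418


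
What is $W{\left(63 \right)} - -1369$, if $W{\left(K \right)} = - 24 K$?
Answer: $-143$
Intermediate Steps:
$W{\left(63 \right)} - -1369 = \left(-24\right) 63 - -1369 = -1512 + 1369 = -143$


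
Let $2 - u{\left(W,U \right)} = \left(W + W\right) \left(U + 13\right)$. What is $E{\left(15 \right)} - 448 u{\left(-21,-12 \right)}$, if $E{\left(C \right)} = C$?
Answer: $-19697$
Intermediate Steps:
$u{\left(W,U \right)} = 2 - 2 W \left(13 + U\right)$ ($u{\left(W,U \right)} = 2 - \left(W + W\right) \left(U + 13\right) = 2 - 2 W \left(13 + U\right)$)
$E{\left(15 \right)} - 448 u{\left(-21,-12 \right)} = 15 - 448 \left(2 - -546 - \left(-24\right) \left(-21\right)\right) = 15 - 448 \left(2 + 546 - 504\right) = 15 - 19712 = -19697$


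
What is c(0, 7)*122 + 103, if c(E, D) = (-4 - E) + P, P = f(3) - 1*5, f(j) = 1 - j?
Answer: -1239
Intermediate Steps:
P = -7 (P = (1 - 1*3) - 1*5 = (1 - 3) - 5 = -2 - 5 = -7)
c(E, D) = -11 - E (c(E, D) = (-4 - E) - 7 = -11 - E)
c(0, 7)*122 + 103 = (-11 - 1*0)*122 + 103 = (-11 + 0)*122 + 103 = -11*122 + 103 = -1342 + 103 = -1239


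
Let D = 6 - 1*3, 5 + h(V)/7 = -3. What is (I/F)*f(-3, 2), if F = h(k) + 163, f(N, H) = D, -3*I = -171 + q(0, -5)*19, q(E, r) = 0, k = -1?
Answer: 171/107 ≈ 1.5981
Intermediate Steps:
h(V) = -56 (h(V) = -35 + 7*(-3) = -35 - 21 = -56)
I = 57 (I = -(-171 + 0*19)/3 = -(-171 + 0)/3 = -1/3*(-171) = 57)
D = 3 (D = 6 - 3 = 3)
f(N, H) = 3
F = 107 (F = -56 + 163 = 107)
(I/F)*f(-3, 2) = (57/107)*3 = 171/107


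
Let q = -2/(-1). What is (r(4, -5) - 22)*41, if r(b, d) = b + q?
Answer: -656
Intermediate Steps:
q = 2 (q = -2*(-1) = 2)
r(b, d) = 2 + b (r(b, d) = b + 2 = 2 + b)
(r(4, -5) - 22)*41 = ((2 + 4) - 22)*41 = (6 - 22)*41 = -16*41 = -656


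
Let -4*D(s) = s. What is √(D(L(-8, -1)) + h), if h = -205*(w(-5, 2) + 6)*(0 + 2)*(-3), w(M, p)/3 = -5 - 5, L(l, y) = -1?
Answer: I*√118079/2 ≈ 171.81*I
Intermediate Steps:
w(M, p) = -30 (w(M, p) = 3*(-5 - 5) = 3*(-10) = -30)
D(s) = -s/4
h = -29520 (h = -205*(-30 + 6)*(0 + 2)*(-3) = -(-4920)*2*(-3) = -(-4920)*(-6) = -205*144 = -29520)
√(D(L(-8, -1)) + h) = √(-¼*(-1) - 29520) = √(¼ - 29520) = √(-118079/4) = I*√118079/2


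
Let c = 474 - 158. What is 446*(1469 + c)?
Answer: 796110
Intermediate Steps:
c = 316
446*(1469 + c) = 446*(1469 + 316) = 446*1785 = 796110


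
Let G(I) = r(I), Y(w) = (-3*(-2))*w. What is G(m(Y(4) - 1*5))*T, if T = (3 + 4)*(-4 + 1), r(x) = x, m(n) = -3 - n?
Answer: 462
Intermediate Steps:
Y(w) = 6*w
G(I) = I
T = -21 (T = 7*(-3) = -21)
G(m(Y(4) - 1*5))*T = (-3 - (6*4 - 1*5))*(-21) = (-3 - (24 - 5))*(-21) = (-3 - 1*19)*(-21) = (-3 - 19)*(-21) = -22*(-21) = 462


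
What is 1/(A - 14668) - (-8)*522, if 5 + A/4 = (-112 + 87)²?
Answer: 50897087/12188 ≈ 4176.0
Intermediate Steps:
A = 2480 (A = -20 + 4*(-112 + 87)² = -20 + 4*(-25)² = -20 + 4*625 = -20 + 2500 = 2480)
1/(A - 14668) - (-8)*522 = 1/(2480 - 14668) - (-8)*522 = 1/(-12188) - 1*(-4176) = -1/12188 + 4176 = 50897087/12188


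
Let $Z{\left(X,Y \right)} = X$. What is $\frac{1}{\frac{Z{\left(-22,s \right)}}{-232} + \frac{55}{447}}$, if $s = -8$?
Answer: $\frac{51852}{11297} \approx 4.5899$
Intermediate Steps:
$\frac{1}{\frac{Z{\left(-22,s \right)}}{-232} + \frac{55}{447}} = \frac{1}{- \frac{22}{-232} + \frac{55}{447}} = \frac{1}{\left(-22\right) \left(- \frac{1}{232}\right) + 55 \cdot \frac{1}{447}} = \frac{1}{\frac{11}{116} + \frac{55}{447}} = \frac{1}{\frac{11297}{51852}} = \frac{51852}{11297}$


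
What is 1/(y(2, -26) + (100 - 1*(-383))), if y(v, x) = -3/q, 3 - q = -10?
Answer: 13/6276 ≈ 0.0020714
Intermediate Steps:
q = 13 (q = 3 - 1*(-10) = 3 + 10 = 13)
y(v, x) = -3/13
1/(y(2, -26) + (100 - 1*(-383))) = 1/(-3/13 + (100 - 1*(-383))) = 1/(-3/13 + (100 + 383)) = 1/(-3/13 + 483) = 1/(6276/13) = 13/6276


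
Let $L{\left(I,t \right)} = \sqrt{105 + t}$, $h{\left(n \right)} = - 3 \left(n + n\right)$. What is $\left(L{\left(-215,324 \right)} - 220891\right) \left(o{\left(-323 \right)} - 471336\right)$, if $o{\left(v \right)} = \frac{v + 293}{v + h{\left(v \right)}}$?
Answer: $\frac{33628784686794}{323} - \frac{152241534 \sqrt{429}}{323} \approx 1.041 \cdot 10^{11}$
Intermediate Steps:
$h{\left(n \right)} = - 6 n$ ($h{\left(n \right)} = - 3 \cdot 2 n = - 6 n$)
$o{\left(v \right)} = - \frac{293 + v}{5 v}$ ($o{\left(v \right)} = \frac{v + 293}{v - 6 v} = \frac{293 + v}{\left(-5\right) v} = \left(293 + v\right) \left(- \frac{1}{5 v}\right) = - \frac{293 + v}{5 v}$)
$\left(L{\left(-215,324 \right)} - 220891\right) \left(o{\left(-323 \right)} - 471336\right) = \left(\sqrt{105 + 324} - 220891\right) \left(\frac{-293 - -323}{5 \left(-323\right)} - 471336\right) = \left(\sqrt{429} - 220891\right) \left(\frac{1}{5} \left(- \frac{1}{323}\right) \left(-293 + 323\right) - 471336\right) = \left(-220891 + \sqrt{429}\right) \left(\frac{1}{5} \left(- \frac{1}{323}\right) 30 - 471336\right) = \left(-220891 + \sqrt{429}\right) \left(- \frac{6}{323} - 471336\right) = \left(-220891 + \sqrt{429}\right) \left(- \frac{152241534}{323}\right) = \frac{33628784686794}{323} - \frac{152241534 \sqrt{429}}{323}$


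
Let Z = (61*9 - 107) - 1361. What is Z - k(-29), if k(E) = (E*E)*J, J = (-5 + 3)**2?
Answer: -4283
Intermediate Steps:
J = 4 (J = (-2)**2 = 4)
k(E) = 4*E**2 (k(E) = (E*E)*4 = E**2*4 = 4*E**2)
Z = -919 (Z = (549 - 107) - 1361 = 442 - 1361 = -919)
Z - k(-29) = -919 - 4*(-29)**2 = -919 - 4*841 = -919 - 1*3364 = -919 - 3364 = -4283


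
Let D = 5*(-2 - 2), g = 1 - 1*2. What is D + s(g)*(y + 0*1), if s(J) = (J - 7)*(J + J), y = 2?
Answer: 12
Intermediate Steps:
g = -1 (g = 1 - 2 = -1)
s(J) = 2*J*(-7 + J) (s(J) = (-7 + J)*(2*J) = 2*J*(-7 + J))
D = -20 (D = 5*(-4) = -20)
D + s(g)*(y + 0*1) = -20 + (2*(-1)*(-7 - 1))*(2 + 0*1) = -20 + (2*(-1)*(-8))*(2 + 0) = -20 + 16*2 = -20 + 32 = 12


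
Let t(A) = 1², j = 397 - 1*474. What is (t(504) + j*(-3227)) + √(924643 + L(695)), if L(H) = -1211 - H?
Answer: 248480 + √922737 ≈ 2.4944e+5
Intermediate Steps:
j = -77 (j = 397 - 474 = -77)
t(A) = 1
(t(504) + j*(-3227)) + √(924643 + L(695)) = (1 - 77*(-3227)) + √(924643 + (-1211 - 1*695)) = (1 + 248479) + √(924643 + (-1211 - 695)) = 248480 + √(924643 - 1906) = 248480 + √922737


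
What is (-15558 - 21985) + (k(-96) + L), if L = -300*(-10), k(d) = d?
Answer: -34639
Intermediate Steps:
L = 3000
(-15558 - 21985) + (k(-96) + L) = (-15558 - 21985) + (-96 + 3000) = -37543 + 2904 = -34639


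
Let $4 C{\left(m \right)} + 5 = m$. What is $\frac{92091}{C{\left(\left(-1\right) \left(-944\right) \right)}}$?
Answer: $\frac{122788}{313} \approx 392.29$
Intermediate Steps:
$C{\left(m \right)} = - \frac{5}{4} + \frac{m}{4}$
$\frac{92091}{C{\left(\left(-1\right) \left(-944\right) \right)}} = \frac{92091}{- \frac{5}{4} + \frac{\left(-1\right) \left(-944\right)}{4}} = \frac{92091}{- \frac{5}{4} + \frac{1}{4} \cdot 944} = \frac{92091}{- \frac{5}{4} + 236} = \frac{92091}{\frac{939}{4}} = 92091 \cdot \frac{4}{939} = \frac{122788}{313}$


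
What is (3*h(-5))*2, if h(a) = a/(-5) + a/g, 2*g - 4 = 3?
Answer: -18/7 ≈ -2.5714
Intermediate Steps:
g = 7/2 (g = 2 + (1/2)*3 = 2 + 3/2 = 7/2 ≈ 3.5000)
h(a) = 3*a/35 (h(a) = a/(-5) + a/(7/2) = a*(-1/5) + a*(2/7) = -a/5 + 2*a/7 = 3*a/35)
(3*h(-5))*2 = (3*((3/35)*(-5)))*2 = (3*(-3/7))*2 = -9/7*2 = -18/7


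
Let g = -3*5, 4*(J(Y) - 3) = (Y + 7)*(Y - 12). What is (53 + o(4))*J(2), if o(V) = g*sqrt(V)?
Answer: -897/2 ≈ -448.50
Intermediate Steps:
J(Y) = 3 + (-12 + Y)*(7 + Y)/4 (J(Y) = 3 + ((Y + 7)*(Y - 12))/4 = 3 + ((7 + Y)*(-12 + Y))/4 = 3 + ((-12 + Y)*(7 + Y))/4 = 3 + (-12 + Y)*(7 + Y)/4)
g = -15
o(V) = -15*sqrt(V)
(53 + o(4))*J(2) = (53 - 15*sqrt(4))*(-18 - 5/4*2 + (1/4)*2**2) = (53 - 15*2)*(-18 - 5/2 + (1/4)*4) = (53 - 30)*(-18 - 5/2 + 1) = 23*(-39/2) = -897/2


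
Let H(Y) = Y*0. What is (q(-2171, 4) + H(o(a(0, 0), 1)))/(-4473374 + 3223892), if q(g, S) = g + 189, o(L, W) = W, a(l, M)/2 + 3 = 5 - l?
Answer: 991/624741 ≈ 0.0015863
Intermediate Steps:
a(l, M) = 4 - 2*l (a(l, M) = -6 + 2*(5 - l) = -6 + (10 - 2*l) = 4 - 2*l)
H(Y) = 0
q(g, S) = 189 + g
(q(-2171, 4) + H(o(a(0, 0), 1)))/(-4473374 + 3223892) = ((189 - 2171) + 0)/(-4473374 + 3223892) = (-1982 + 0)/(-1249482) = -1982*(-1/1249482) = 991/624741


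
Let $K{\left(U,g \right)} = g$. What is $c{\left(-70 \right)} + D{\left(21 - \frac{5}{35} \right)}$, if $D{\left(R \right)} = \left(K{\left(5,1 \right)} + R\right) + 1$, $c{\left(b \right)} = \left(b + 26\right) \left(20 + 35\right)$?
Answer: $- \frac{16780}{7} \approx -2397.1$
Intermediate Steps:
$c{\left(b \right)} = 1430 + 55 b$ ($c{\left(b \right)} = \left(26 + b\right) 55 = 1430 + 55 b$)
$D{\left(R \right)} = 2 + R$ ($D{\left(R \right)} = \left(1 + R\right) + 1 = 2 + R$)
$c{\left(-70 \right)} + D{\left(21 - \frac{5}{35} \right)} = \left(1430 + 55 \left(-70\right)\right) + \left(2 + \left(21 - \frac{5}{35}\right)\right) = \left(1430 - 3850\right) + \left(2 + \left(21 - 5 \cdot \frac{1}{35}\right)\right) = -2420 + \left(2 + \left(21 - \frac{1}{7}\right)\right) = -2420 + \left(2 + \frac{146}{7}\right) = -2420 + \frac{160}{7} = - \frac{16780}{7}$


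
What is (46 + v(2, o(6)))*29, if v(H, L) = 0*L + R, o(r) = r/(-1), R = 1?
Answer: 1363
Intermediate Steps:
o(r) = -r (o(r) = r*(-1) = -r)
v(H, L) = 1 (v(H, L) = 0*L + 1 = 0 + 1 = 1)
(46 + v(2, o(6)))*29 = (46 + 1)*29 = 47*29 = 1363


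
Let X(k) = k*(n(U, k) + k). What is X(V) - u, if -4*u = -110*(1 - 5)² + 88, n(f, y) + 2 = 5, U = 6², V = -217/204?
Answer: -17481203/41616 ≈ -420.06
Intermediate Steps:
V = -217/204 (V = -217*1/204 = -217/204 ≈ -1.0637)
U = 36
n(f, y) = 3 (n(f, y) = -2 + 5 = 3)
u = 418 (u = -(-110*(1 - 5)² + 88)/4 = -(-110*(-4)² + 88)/4 = -(-110*16 + 88)/4 = -(-1760 + 88)/4 = -¼*(-1672) = 418)
X(k) = k*(3 + k)
X(V) - u = -217*(3 - 217/204)/204 - 1*418 = -217/204*395/204 - 418 = -85715/41616 - 418 = -17481203/41616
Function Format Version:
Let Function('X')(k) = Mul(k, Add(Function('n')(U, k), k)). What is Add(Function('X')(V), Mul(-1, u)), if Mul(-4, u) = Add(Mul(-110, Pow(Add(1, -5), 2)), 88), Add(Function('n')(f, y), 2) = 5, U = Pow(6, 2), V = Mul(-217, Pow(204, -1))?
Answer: Rational(-17481203, 41616) ≈ -420.06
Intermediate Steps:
V = Rational(-217, 204) (V = Mul(-217, Rational(1, 204)) = Rational(-217, 204) ≈ -1.0637)
U = 36
Function('n')(f, y) = 3 (Function('n')(f, y) = Add(-2, 5) = 3)
u = 418 (u = Mul(Rational(-1, 4), Add(Mul(-110, Pow(Add(1, -5), 2)), 88)) = Mul(Rational(-1, 4), Add(Mul(-110, Pow(-4, 2)), 88)) = Mul(Rational(-1, 4), Add(Mul(-110, 16), 88)) = Mul(Rational(-1, 4), Add(-1760, 88)) = Mul(Rational(-1, 4), -1672) = 418)
Function('X')(k) = Mul(k, Add(3, k))
Add(Function('X')(V), Mul(-1, u)) = Add(Mul(Rational(-217, 204), Add(3, Rational(-217, 204))), Mul(-1, 418)) = Add(Mul(Rational(-217, 204), Rational(395, 204)), -418) = Add(Rational(-85715, 41616), -418) = Rational(-17481203, 41616)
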